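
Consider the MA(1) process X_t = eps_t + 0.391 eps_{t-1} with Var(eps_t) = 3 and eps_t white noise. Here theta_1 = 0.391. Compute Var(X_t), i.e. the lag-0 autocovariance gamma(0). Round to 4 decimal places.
\gamma(0) = 3.4586

For an MA(q) process X_t = eps_t + sum_i theta_i eps_{t-i} with
Var(eps_t) = sigma^2, the variance is
  gamma(0) = sigma^2 * (1 + sum_i theta_i^2).
  sum_i theta_i^2 = (0.391)^2 = 0.152881.
  gamma(0) = 3 * (1 + 0.152881) = 3 * 1.152881 = 3.458643, which rounds to 3.4586.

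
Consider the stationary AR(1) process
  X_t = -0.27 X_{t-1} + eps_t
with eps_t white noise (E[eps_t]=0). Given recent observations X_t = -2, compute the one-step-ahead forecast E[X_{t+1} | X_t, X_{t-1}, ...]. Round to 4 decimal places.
E[X_{t+1} \mid \mathcal F_t] = 0.5400

For an AR(p) model X_t = c + sum_i phi_i X_{t-i} + eps_t, the
one-step-ahead conditional mean is
  E[X_{t+1} | X_t, ...] = c + sum_i phi_i X_{t+1-i}.
Substitute known values:
  E[X_{t+1} | ...] = (-0.27) * (-2)
                   = 0.5400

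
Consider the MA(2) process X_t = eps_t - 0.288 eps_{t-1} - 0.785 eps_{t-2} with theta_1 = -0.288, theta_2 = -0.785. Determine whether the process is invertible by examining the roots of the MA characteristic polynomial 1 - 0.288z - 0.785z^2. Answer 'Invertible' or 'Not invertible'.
\text{Not invertible}

The MA(q) characteristic polynomial is P(z) = 1 - 0.288z - 0.785z^2.
Invertibility requires all roots to lie outside the unit circle, i.e. |z| > 1 for every root.
Set 1 + (-0.288) z + (-0.785) z^2 = 0, i.e. a z^2 + b z + c = 0 with a = -0.785, b = -0.288, c = 1.
Discriminant D = b^2 - 4ac = (-0.288)^2 - 4*(-0.785)*1 = 0.082944 - (-3.14) = 3.222944.
D >= 0, so the roots are real: z = (-b +/- sqrt(D)) / (2a) = (0.288 +/- 1.795256) / (-1.57).
  z_1 = (0.288 + 1.795256) / (-1.57) = -1.3269,   |z_1| = 1.3269.
  z_2 = (0.288 - 1.795256) / (-1.57) = 0.96,   |z_2| = 0.96.
Moduli of all roots: 1.3269, 0.9600.
All moduli strictly greater than 1? No.
Verdict: Not invertible.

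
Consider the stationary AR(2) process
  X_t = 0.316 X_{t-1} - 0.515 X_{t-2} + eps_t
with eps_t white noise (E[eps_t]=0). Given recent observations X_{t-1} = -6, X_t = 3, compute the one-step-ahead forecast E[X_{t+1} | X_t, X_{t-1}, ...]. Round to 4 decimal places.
E[X_{t+1} \mid \mathcal F_t] = 4.0380

For an AR(p) model X_t = c + sum_i phi_i X_{t-i} + eps_t, the
one-step-ahead conditional mean is
  E[X_{t+1} | X_t, ...] = c + sum_i phi_i X_{t+1-i}.
Substitute known values:
  E[X_{t+1} | ...] = (0.316) * (3) + (-0.515) * (-6)
                   = 4.0380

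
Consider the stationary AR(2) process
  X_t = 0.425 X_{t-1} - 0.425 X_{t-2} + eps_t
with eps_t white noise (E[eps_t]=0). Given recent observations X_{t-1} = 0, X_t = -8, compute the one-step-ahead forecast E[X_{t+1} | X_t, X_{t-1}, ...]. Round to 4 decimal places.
E[X_{t+1} \mid \mathcal F_t] = -3.4000

For an AR(p) model X_t = c + sum_i phi_i X_{t-i} + eps_t, the
one-step-ahead conditional mean is
  E[X_{t+1} | X_t, ...] = c + sum_i phi_i X_{t+1-i}.
Substitute known values:
  E[X_{t+1} | ...] = (0.425) * (-8) + (-0.425) * (0)
                   = -3.4000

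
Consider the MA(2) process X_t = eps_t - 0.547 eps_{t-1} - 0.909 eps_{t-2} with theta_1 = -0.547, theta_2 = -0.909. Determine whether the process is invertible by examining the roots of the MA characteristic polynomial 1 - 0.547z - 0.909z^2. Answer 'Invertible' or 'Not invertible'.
\text{Not invertible}

The MA(q) characteristic polynomial is P(z) = 1 - 0.547z - 0.909z^2.
Invertibility requires all roots to lie outside the unit circle, i.e. |z| > 1 for every root.
Set 1 + (-0.547) z + (-0.909) z^2 = 0, i.e. a z^2 + b z + c = 0 with a = -0.909, b = -0.547, c = 1.
Discriminant D = b^2 - 4ac = (-0.547)^2 - 4*(-0.909)*1 = 0.299209 - (-3.636) = 3.935209.
D >= 0, so the roots are real: z = (-b +/- sqrt(D)) / (2a) = (0.547 +/- 1.983736) / (-1.818).
  z_1 = (0.547 + 1.983736) / (-1.818) = -1.392,   |z_1| = 1.392.
  z_2 = (0.547 - 1.983736) / (-1.818) = 0.7903,   |z_2| = 0.7903.
Moduli of all roots: 1.3920, 0.7903.
All moduli strictly greater than 1? No.
Verdict: Not invertible.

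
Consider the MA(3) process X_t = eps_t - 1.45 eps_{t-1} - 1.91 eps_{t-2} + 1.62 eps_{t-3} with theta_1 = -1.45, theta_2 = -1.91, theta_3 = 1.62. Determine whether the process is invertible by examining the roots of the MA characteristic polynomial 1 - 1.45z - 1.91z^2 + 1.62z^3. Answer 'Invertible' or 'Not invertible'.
\text{Not invertible}

The MA(q) characteristic polynomial is P(z) = 1 - 1.45z - 1.91z^2 + 1.62z^3.
Invertibility requires all roots to lie outside the unit circle, i.e. |z| > 1 for every root.
Degree 3: look for a simple real root z0 first, then factor out (1 - z/z0) and solve the remaining quadratic.
Testing z0 = 0.5: P(0.5) = 1 + (-1.45)(0.5) + (-1.91)(0.5)^2 + (1.62)(0.5)^3
  = 1 + (-0.725) + (-0.4775) + (0.2025) = 0.  So z_0 = 0.5 is a root, |z_0| = 0.5.
Divide out the factor (1 - 2 z) = (1 - z/z0) (since 1/z0 = 2):
  P(z) = (1 - 2 z)(1 + (0.55) z + (-0.81) z^2)
  [check: z-coef 0.55 - (2) = -1.45; z^2-coef -0.81 - (2)(0.55) = -1.91; z^3-coef -(2)(-0.81) = 1.62.]
Remaining roots from the quadratic factor 1 + (0.55) z + (-0.81) z^2:
  Set 1 + (0.55) z + (-0.81) z^2 = 0, i.e. a z^2 + b z + c = 0 with a = -0.81, b = 0.55, c = 1.
  Discriminant D = b^2 - 4ac = (0.55)^2 - 4*(-0.81)*1 = 0.3025 - (-3.24) = 3.5425.
  D >= 0, so the roots are real: z = (-b +/- sqrt(D)) / (2a) = (-0.55 +/- 1.882153) / (-1.62).
    z_1 = (-0.55 + 1.882153) / (-1.62) = -0.8223,   |z_1| = 0.8223.
    z_2 = (-0.55 - 1.882153) / (-1.62) = 1.5013,   |z_2| = 1.5013.
Moduli of all roots: 0.5000, 0.8223, 1.5013.
All moduli strictly greater than 1? No.
Verdict: Not invertible.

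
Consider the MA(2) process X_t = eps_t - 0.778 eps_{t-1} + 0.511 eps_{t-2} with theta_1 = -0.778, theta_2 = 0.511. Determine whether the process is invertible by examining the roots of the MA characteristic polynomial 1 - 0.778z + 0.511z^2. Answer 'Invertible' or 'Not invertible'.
\text{Invertible}

The MA(q) characteristic polynomial is P(z) = 1 - 0.778z + 0.511z^2.
Invertibility requires all roots to lie outside the unit circle, i.e. |z| > 1 for every root.
Set 1 + (-0.778) z + (0.511) z^2 = 0, i.e. a z^2 + b z + c = 0 with a = 0.511, b = -0.778, c = 1.
Discriminant D = b^2 - 4ac = (-0.778)^2 - 4*(0.511)*1 = 0.605284 - (2.044) = -1.438716.
D < 0, so the roots are the complex-conjugate pair z = (-b +/- i sqrt(-D)) / (2a) = 0.7613 +/- 1.1736i.
For a conjugate pair |z|^2 = z * conj(z) = (product of roots) = c/a = 1/(0.511) = 1.956947, so |z| = sqrt(1.956947) = 1.3989 for both roots.
Moduli of all roots: 1.3989, 1.3989.
All moduli strictly greater than 1? Yes.
Verdict: Invertible.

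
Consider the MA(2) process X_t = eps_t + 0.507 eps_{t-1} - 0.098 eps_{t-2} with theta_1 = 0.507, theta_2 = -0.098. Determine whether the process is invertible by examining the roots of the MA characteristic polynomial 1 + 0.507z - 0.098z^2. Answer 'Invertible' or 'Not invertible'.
\text{Invertible}

The MA(q) characteristic polynomial is P(z) = 1 + 0.507z - 0.098z^2.
Invertibility requires all roots to lie outside the unit circle, i.e. |z| > 1 for every root.
Set 1 + (0.507) z + (-0.098) z^2 = 0, i.e. a z^2 + b z + c = 0 with a = -0.098, b = 0.507, c = 1.
Discriminant D = b^2 - 4ac = (0.507)^2 - 4*(-0.098)*1 = 0.257049 - (-0.392) = 0.649049.
D >= 0, so the roots are real: z = (-b +/- sqrt(D)) / (2a) = (-0.507 +/- 0.805636) / (-0.196).
  z_1 = (-0.507 + 0.805636) / (-0.196) = -1.5237,   |z_1| = 1.5237.
  z_2 = (-0.507 - 0.805636) / (-0.196) = 6.6971,   |z_2| = 6.6971.
Moduli of all roots: 1.5237, 6.6971.
All moduli strictly greater than 1? Yes.
Verdict: Invertible.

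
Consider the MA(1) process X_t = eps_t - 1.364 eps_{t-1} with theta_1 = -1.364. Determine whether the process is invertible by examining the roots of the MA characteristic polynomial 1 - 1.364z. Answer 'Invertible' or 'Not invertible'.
\text{Not invertible}

The MA(q) characteristic polynomial is P(z) = 1 - 1.364z.
Invertibility requires all roots to lie outside the unit circle, i.e. |z| > 1 for every root.
This is linear in z: 1 + (-1.364) z = 0  =>  z = -1/(-1.364) = 0.733138,  |z| = 0.733138.
Moduli of all roots: 0.7331.
All moduli strictly greater than 1? No.
Verdict: Not invertible.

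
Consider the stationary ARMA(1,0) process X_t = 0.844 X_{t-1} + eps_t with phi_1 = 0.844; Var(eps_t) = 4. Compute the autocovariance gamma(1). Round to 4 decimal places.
\gamma(1) = 11.7359

Multiply the model equation by X_{t-k} and take expectations. With theta_0 = psi_0 = 1 and psi_j the MA(infinity) weights, this gives
  gamma(k) - sum_i phi_i gamma(k-i) = c_k,
  c_k = sigma^2 * sum_{j=k..q} theta_j psi_{j-k}   (c_k = 0 for k > q),
using gamma(-m) = gamma(m).
Pure AR (q = 0): c_0 = sigma^2 = 4, c_k = 0 for k >= 1.
Equations for k = 0 and k = 1 (AR order 1):
  gamma(0) = phi_1 gamma(1) + c_0
  gamma(1) = phi_1 gamma(0) + c_1
Substituting the second into the first: gamma(0) (1 - phi_1^2) = c_0 + phi_1 c_1, so
  gamma(0) = c_0 / (1 - phi_1^2) = 4 / (1 - (0.844)^2) = 4 / 0.287664 = 13.905112.
  gamma(1) = phi_1 gamma(0) = (0.844)(13.905112) = 11.735914.
Therefore gamma(1) = 11.7359 (to 4 decimal places).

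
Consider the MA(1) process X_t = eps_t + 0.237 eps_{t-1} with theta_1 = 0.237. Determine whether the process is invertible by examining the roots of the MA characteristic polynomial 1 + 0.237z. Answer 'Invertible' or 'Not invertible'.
\text{Invertible}

The MA(q) characteristic polynomial is P(z) = 1 + 0.237z.
Invertibility requires all roots to lie outside the unit circle, i.e. |z| > 1 for every root.
This is linear in z: 1 + (0.237) z = 0  =>  z = -1/(0.237) = -4.219409,  |z| = 4.219409.
Moduli of all roots: 4.2194.
All moduli strictly greater than 1? Yes.
Verdict: Invertible.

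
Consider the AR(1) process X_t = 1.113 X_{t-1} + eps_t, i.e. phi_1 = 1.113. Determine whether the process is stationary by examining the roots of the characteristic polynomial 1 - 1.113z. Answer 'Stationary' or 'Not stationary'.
\text{Not stationary}

The AR(p) characteristic polynomial is P(z) = 1 - 1.113z.
Stationarity requires all roots to lie outside the unit circle, i.e. |z| > 1 for every root.
This is linear in z: 1 + (-1.113) z = 0  =>  z = -1/(-1.113) = 0.898473,  |z| = 0.898473.
Moduli of all roots: 0.8985.
All moduli strictly greater than 1? No.
Verdict: Not stationary.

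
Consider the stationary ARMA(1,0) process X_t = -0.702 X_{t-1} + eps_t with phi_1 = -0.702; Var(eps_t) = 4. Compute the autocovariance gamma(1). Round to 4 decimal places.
\gamma(1) = -5.5363

Multiply the model equation by X_{t-k} and take expectations. With theta_0 = psi_0 = 1 and psi_j the MA(infinity) weights, this gives
  gamma(k) - sum_i phi_i gamma(k-i) = c_k,
  c_k = sigma^2 * sum_{j=k..q} theta_j psi_{j-k}   (c_k = 0 for k > q),
using gamma(-m) = gamma(m).
Pure AR (q = 0): c_0 = sigma^2 = 4, c_k = 0 for k >= 1.
Equations for k = 0 and k = 1 (AR order 1):
  gamma(0) = phi_1 gamma(1) + c_0
  gamma(1) = phi_1 gamma(0) + c_1
Substituting the second into the first: gamma(0) (1 - phi_1^2) = c_0 + phi_1 c_1, so
  gamma(0) = c_0 / (1 - phi_1^2) = 4 / (1 - (-0.702)^2) = 4 / 0.507196 = 7.886498.
  gamma(1) = phi_1 gamma(0) = (-0.702)(7.886498) = -5.536321.
Therefore gamma(1) = -5.5363 (to 4 decimal places).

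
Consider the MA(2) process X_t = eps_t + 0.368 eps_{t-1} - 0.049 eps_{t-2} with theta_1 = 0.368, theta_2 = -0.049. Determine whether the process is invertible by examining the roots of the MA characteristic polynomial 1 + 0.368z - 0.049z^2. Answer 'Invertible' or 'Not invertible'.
\text{Invertible}

The MA(q) characteristic polynomial is P(z) = 1 + 0.368z - 0.049z^2.
Invertibility requires all roots to lie outside the unit circle, i.e. |z| > 1 for every root.
Set 1 + (0.368) z + (-0.049) z^2 = 0, i.e. a z^2 + b z + c = 0 with a = -0.049, b = 0.368, c = 1.
Discriminant D = b^2 - 4ac = (0.368)^2 - 4*(-0.049)*1 = 0.135424 - (-0.196) = 0.331424.
D >= 0, so the roots are real: z = (-b +/- sqrt(D)) / (2a) = (-0.368 +/- 0.575694) / (-0.098).
  z_1 = (-0.368 + 0.575694) / (-0.098) = -2.1193,   |z_1| = 2.1193.
  z_2 = (-0.368 - 0.575694) / (-0.098) = 9.6295,   |z_2| = 9.6295.
Moduli of all roots: 2.1193, 9.6295.
All moduli strictly greater than 1? Yes.
Verdict: Invertible.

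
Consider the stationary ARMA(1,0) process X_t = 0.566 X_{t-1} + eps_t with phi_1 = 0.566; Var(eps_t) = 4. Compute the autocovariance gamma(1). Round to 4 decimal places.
\gamma(1) = 3.3312

Multiply the model equation by X_{t-k} and take expectations. With theta_0 = psi_0 = 1 and psi_j the MA(infinity) weights, this gives
  gamma(k) - sum_i phi_i gamma(k-i) = c_k,
  c_k = sigma^2 * sum_{j=k..q} theta_j psi_{j-k}   (c_k = 0 for k > q),
using gamma(-m) = gamma(m).
Pure AR (q = 0): c_0 = sigma^2 = 4, c_k = 0 for k >= 1.
Equations for k = 0 and k = 1 (AR order 1):
  gamma(0) = phi_1 gamma(1) + c_0
  gamma(1) = phi_1 gamma(0) + c_1
Substituting the second into the first: gamma(0) (1 - phi_1^2) = c_0 + phi_1 c_1, so
  gamma(0) = c_0 / (1 - phi_1^2) = 4 / (1 - (0.566)^2) = 4 / 0.679644 = 5.885434.
  gamma(1) = phi_1 gamma(0) = (0.566)(5.885434) = 3.331156.
Therefore gamma(1) = 3.3312 (to 4 decimal places).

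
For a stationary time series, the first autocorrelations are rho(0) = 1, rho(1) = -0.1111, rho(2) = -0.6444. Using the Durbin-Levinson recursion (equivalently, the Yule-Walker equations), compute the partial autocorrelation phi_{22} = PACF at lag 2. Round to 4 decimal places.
\phi_{22} = -0.6650

The PACF at lag k is phi_{kk}, the last component of the solution
to the Yule-Walker system G_k phi = r_k where
  (G_k)_{ij} = rho(|i - j|), (r_k)_i = rho(i), i,j = 1..k.
Equivalently, Durbin-Levinson gives phi_{kk} iteratively:
  phi_{11} = rho(1)
  phi_{kk} = [rho(k) - sum_{j=1..k-1} phi_{k-1,j} rho(k-j)]
            / [1 - sum_{j=1..k-1} phi_{k-1,j} rho(j)],
  phi_{k,j} = phi_{k-1,j} - phi_{kk} phi_{k-1,k-j},  j = 1..k-1.
Step k = 1:
  phi_11 = rho(1) = -0.1111.
Step k = 2:
  phi_22 = [rho(2) - phi_11 rho(1)] / [1 - phi_11 rho(1)] = [-0.6444 - (-0.1111)(-0.1111)] / [1 - (-0.1111)(-0.1111)]
         = -0.65674321 / 0.98765679 = -0.665.
Therefore phi_{22} = -0.6650.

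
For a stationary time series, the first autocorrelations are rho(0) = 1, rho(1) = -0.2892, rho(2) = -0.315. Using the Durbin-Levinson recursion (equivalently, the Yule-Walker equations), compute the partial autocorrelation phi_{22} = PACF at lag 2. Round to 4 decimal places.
\phi_{22} = -0.4350

The PACF at lag k is phi_{kk}, the last component of the solution
to the Yule-Walker system G_k phi = r_k where
  (G_k)_{ij} = rho(|i - j|), (r_k)_i = rho(i), i,j = 1..k.
Equivalently, Durbin-Levinson gives phi_{kk} iteratively:
  phi_{11} = rho(1)
  phi_{kk} = [rho(k) - sum_{j=1..k-1} phi_{k-1,j} rho(k-j)]
            / [1 - sum_{j=1..k-1} phi_{k-1,j} rho(j)],
  phi_{k,j} = phi_{k-1,j} - phi_{kk} phi_{k-1,k-j},  j = 1..k-1.
Step k = 1:
  phi_11 = rho(1) = -0.2892.
Step k = 2:
  phi_22 = [rho(2) - phi_11 rho(1)] / [1 - phi_11 rho(1)] = [-0.315 - (-0.2892)(-0.2892)] / [1 - (-0.2892)(-0.2892)]
         = -0.39863664 / 0.91636336 = -0.435.
Therefore phi_{22} = -0.4350.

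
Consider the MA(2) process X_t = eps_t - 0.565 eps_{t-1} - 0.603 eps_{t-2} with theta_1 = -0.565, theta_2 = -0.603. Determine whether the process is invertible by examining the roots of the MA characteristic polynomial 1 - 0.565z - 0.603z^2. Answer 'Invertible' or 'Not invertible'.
\text{Not invertible}

The MA(q) characteristic polynomial is P(z) = 1 - 0.565z - 0.603z^2.
Invertibility requires all roots to lie outside the unit circle, i.e. |z| > 1 for every root.
Set 1 + (-0.565) z + (-0.603) z^2 = 0, i.e. a z^2 + b z + c = 0 with a = -0.603, b = -0.565, c = 1.
Discriminant D = b^2 - 4ac = (-0.565)^2 - 4*(-0.603)*1 = 0.319225 - (-2.412) = 2.731225.
D >= 0, so the roots are real: z = (-b +/- sqrt(D)) / (2a) = (0.565 +/- 1.652642) / (-1.206).
  z_1 = (0.565 + 1.652642) / (-1.206) = -1.8388,   |z_1| = 1.8388.
  z_2 = (0.565 - 1.652642) / (-1.206) = 0.9019,   |z_2| = 0.9019.
Moduli of all roots: 1.8388, 0.9019.
All moduli strictly greater than 1? No.
Verdict: Not invertible.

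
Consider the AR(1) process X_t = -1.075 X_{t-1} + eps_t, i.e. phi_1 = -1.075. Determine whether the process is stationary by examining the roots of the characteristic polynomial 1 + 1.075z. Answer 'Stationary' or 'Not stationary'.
\text{Not stationary}

The AR(p) characteristic polynomial is P(z) = 1 + 1.075z.
Stationarity requires all roots to lie outside the unit circle, i.e. |z| > 1 for every root.
This is linear in z: 1 + (1.075) z = 0  =>  z = -1/(1.075) = -0.930233,  |z| = 0.930233.
Moduli of all roots: 0.9302.
All moduli strictly greater than 1? No.
Verdict: Not stationary.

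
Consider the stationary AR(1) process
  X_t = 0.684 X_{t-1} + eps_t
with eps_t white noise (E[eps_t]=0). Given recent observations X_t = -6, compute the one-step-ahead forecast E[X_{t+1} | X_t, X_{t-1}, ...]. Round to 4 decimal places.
E[X_{t+1} \mid \mathcal F_t] = -4.1040

For an AR(p) model X_t = c + sum_i phi_i X_{t-i} + eps_t, the
one-step-ahead conditional mean is
  E[X_{t+1} | X_t, ...] = c + sum_i phi_i X_{t+1-i}.
Substitute known values:
  E[X_{t+1} | ...] = (0.684) * (-6)
                   = -4.1040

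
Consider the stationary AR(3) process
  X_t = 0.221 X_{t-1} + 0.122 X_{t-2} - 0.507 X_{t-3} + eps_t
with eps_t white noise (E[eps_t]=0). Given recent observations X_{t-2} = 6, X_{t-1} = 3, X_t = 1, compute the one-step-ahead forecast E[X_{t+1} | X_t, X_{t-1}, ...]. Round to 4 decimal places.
E[X_{t+1} \mid \mathcal F_t] = -2.4550

For an AR(p) model X_t = c + sum_i phi_i X_{t-i} + eps_t, the
one-step-ahead conditional mean is
  E[X_{t+1} | X_t, ...] = c + sum_i phi_i X_{t+1-i}.
Substitute known values:
  E[X_{t+1} | ...] = (0.221) * (1) + (0.122) * (3) + (-0.507) * (6)
                   = -2.4550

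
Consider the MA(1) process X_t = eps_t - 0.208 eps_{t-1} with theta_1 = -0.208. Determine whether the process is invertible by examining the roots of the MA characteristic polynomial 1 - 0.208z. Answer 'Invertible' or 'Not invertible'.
\text{Invertible}

The MA(q) characteristic polynomial is P(z) = 1 - 0.208z.
Invertibility requires all roots to lie outside the unit circle, i.e. |z| > 1 for every root.
This is linear in z: 1 + (-0.208) z = 0  =>  z = -1/(-0.208) = 4.807692,  |z| = 4.807692.
Moduli of all roots: 4.8077.
All moduli strictly greater than 1? Yes.
Verdict: Invertible.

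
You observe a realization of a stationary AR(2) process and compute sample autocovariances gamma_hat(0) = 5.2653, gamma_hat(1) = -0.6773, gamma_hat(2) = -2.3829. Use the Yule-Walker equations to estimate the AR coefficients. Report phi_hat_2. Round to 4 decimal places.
\hat\phi_{2} = -0.4770

The Yule-Walker equations for an AR(p) process read, in matrix form,
  Gamma_p phi = r_p,   with   (Gamma_p)_{ij} = gamma(|i - j|),
                       (r_p)_i = gamma(i),   i,j = 1..p.
Substitute the sample gammas (Toeplitz matrix and right-hand side of size 2):
  Gamma_p = [[5.2653, -0.6773], [-0.6773, 5.2653]]
  r_p     = [-0.6773, -2.3829]
Written out:
  5.2653 phi_1 - 0.6773 phi_2 = -0.6773
  -0.6773 phi_1 + 5.2653 phi_2 = -2.3829
Solve by Cramer's rule:
  det = gamma(0)^2 - gamma(1)^2 = (5.2653)^2 - (-0.6773)^2 = 27.72338409 - 0.45873529 = 27.2646488
  phi_hat_1 = [gamma(1) gamma(0) - gamma(1) gamma(2)] / det = [(-0.6773)(5.2653) - (-0.6773)(-2.3829)] / 27.2646488 = -5.18012586 / 27.2646488 = -0.19
  phi_hat_2 = [gamma(0) gamma(2) - gamma(1)^2] / det = [(5.2653)(-2.3829) - (-0.6773)^2] / 27.2646488 = -13.00541866 / 27.2646488 = -0.477
So phi_hat = [-0.1900, -0.4770].
Therefore phi_hat_2 = -0.4770.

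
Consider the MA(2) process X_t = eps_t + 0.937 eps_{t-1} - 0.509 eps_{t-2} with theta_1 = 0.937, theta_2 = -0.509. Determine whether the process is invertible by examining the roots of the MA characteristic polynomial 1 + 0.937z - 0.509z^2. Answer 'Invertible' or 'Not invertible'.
\text{Not invertible}

The MA(q) characteristic polynomial is P(z) = 1 + 0.937z - 0.509z^2.
Invertibility requires all roots to lie outside the unit circle, i.e. |z| > 1 for every root.
Set 1 + (0.937) z + (-0.509) z^2 = 0, i.e. a z^2 + b z + c = 0 with a = -0.509, b = 0.937, c = 1.
Discriminant D = b^2 - 4ac = (0.937)^2 - 4*(-0.509)*1 = 0.877969 - (-2.036) = 2.913969.
D >= 0, so the roots are real: z = (-b +/- sqrt(D)) / (2a) = (-0.937 +/- 1.707035) / (-1.018).
  z_1 = (-0.937 + 1.707035) / (-1.018) = -0.7564,   |z_1| = 0.7564.
  z_2 = (-0.937 - 1.707035) / (-1.018) = 2.5973,   |z_2| = 2.5973.
Moduli of all roots: 0.7564, 2.5973.
All moduli strictly greater than 1? No.
Verdict: Not invertible.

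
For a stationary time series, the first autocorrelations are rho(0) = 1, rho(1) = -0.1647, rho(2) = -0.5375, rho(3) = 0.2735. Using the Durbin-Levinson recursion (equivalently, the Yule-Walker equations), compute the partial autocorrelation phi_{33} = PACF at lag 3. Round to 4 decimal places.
\phi_{33} = 0.0589

The PACF at lag k is phi_{kk}, the last component of the solution
to the Yule-Walker system G_k phi = r_k where
  (G_k)_{ij} = rho(|i - j|), (r_k)_i = rho(i), i,j = 1..k.
Equivalently, Durbin-Levinson gives phi_{kk} iteratively:
  phi_{11} = rho(1)
  phi_{kk} = [rho(k) - sum_{j=1..k-1} phi_{k-1,j} rho(k-j)]
            / [1 - sum_{j=1..k-1} phi_{k-1,j} rho(j)],
  phi_{k,j} = phi_{k-1,j} - phi_{kk} phi_{k-1,k-j},  j = 1..k-1.
Step k = 1:
  phi_11 = rho(1) = -0.1647.
Step k = 2:
  phi_22 = [rho(2) - phi_11 rho(1)] / [1 - phi_11 rho(1)] = [-0.5375 - (-0.1647)(-0.1647)] / [1 - (-0.1647)(-0.1647)]
         = -0.56462609 / 0.97287391 = -0.580369.
  Update: phi_21 = phi_11 - phi_22 phi_11 = -0.1647 - (-0.580369)(-0.1647) = -0.260287.
Step k = 3:
  phi_33 = [rho(3) - phi_21 rho(2) - phi_22 rho(1)] / [1 - phi_21 rho(1) - phi_22 rho(2)]
    numerator   = 0.2735 - (-0.260287)(-0.5375) - (-0.580369)(-0.1647) = 0.03800902
    denominator = 1 - (-0.260287)(-0.1647) - (-0.580369)(-0.5375) = 0.6451823
  phi_33 = 0.03800902 / 0.6451823 = 0.0589.
Therefore phi_{33} = 0.0589.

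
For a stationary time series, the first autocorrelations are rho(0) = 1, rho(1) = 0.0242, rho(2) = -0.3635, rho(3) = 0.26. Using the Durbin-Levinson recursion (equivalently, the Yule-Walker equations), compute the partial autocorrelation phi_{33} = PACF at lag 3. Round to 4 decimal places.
\phi_{33} = 0.3240

The PACF at lag k is phi_{kk}, the last component of the solution
to the Yule-Walker system G_k phi = r_k where
  (G_k)_{ij} = rho(|i - j|), (r_k)_i = rho(i), i,j = 1..k.
Equivalently, Durbin-Levinson gives phi_{kk} iteratively:
  phi_{11} = rho(1)
  phi_{kk} = [rho(k) - sum_{j=1..k-1} phi_{k-1,j} rho(k-j)]
            / [1 - sum_{j=1..k-1} phi_{k-1,j} rho(j)],
  phi_{k,j} = phi_{k-1,j} - phi_{kk} phi_{k-1,k-j},  j = 1..k-1.
Step k = 1:
  phi_11 = rho(1) = 0.0242.
Step k = 2:
  phi_22 = [rho(2) - phi_11 rho(1)] / [1 - phi_11 rho(1)] = [-0.3635 - (0.0242)(0.0242)] / [1 - (0.0242)(0.0242)]
         = -0.36408564 / 0.99941436 = -0.364299.
  Update: phi_21 = phi_11 - phi_22 phi_11 = 0.0242 - (-0.364299)(0.0242) = 0.033016.
Step k = 3:
  phi_33 = [rho(3) - phi_21 rho(2) - phi_22 rho(1)] / [1 - phi_21 rho(1) - phi_22 rho(2)]
    numerator   = 0.26 - (0.033016)(-0.3635) - (-0.364299)(0.0242) = 0.28081736
    denominator = 1 - (0.033016)(0.0242) - (-0.364299)(-0.3635) = 0.86677833
  phi_33 = 0.28081736 / 0.86677833 = 0.324.
Therefore phi_{33} = 0.3240.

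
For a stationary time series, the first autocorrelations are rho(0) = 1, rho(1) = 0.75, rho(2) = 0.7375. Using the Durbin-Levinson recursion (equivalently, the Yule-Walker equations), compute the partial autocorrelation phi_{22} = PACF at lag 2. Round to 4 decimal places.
\phi_{22} = 0.4000

The PACF at lag k is phi_{kk}, the last component of the solution
to the Yule-Walker system G_k phi = r_k where
  (G_k)_{ij} = rho(|i - j|), (r_k)_i = rho(i), i,j = 1..k.
Equivalently, Durbin-Levinson gives phi_{kk} iteratively:
  phi_{11} = rho(1)
  phi_{kk} = [rho(k) - sum_{j=1..k-1} phi_{k-1,j} rho(k-j)]
            / [1 - sum_{j=1..k-1} phi_{k-1,j} rho(j)],
  phi_{k,j} = phi_{k-1,j} - phi_{kk} phi_{k-1,k-j},  j = 1..k-1.
Step k = 1:
  phi_11 = rho(1) = 0.75.
Step k = 2:
  phi_22 = [rho(2) - phi_11 rho(1)] / [1 - phi_11 rho(1)] = [0.7375 - (0.75)(0.75)] / [1 - (0.75)(0.75)]
         = 0.175 / 0.4375 = 0.4.
Therefore phi_{22} = 0.4000.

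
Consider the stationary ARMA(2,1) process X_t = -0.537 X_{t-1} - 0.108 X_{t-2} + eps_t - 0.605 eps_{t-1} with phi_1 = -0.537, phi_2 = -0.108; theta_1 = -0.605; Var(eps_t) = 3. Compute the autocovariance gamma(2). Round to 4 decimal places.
\gamma(2) = 2.0591

Multiply the model equation by X_{t-k} and take expectations. With theta_0 = psi_0 = 1 and psi_j the MA(infinity) weights, this gives
  gamma(k) - sum_i phi_i gamma(k-i) = c_k,
  c_k = sigma^2 * sum_{j=k..q} theta_j psi_{j-k}   (c_k = 0 for k > q),
using gamma(-m) = gamma(m).
psi-weights needed (psi_j = theta_j + sum_i phi_i psi_{j-i}):
  psi_1 = theta_1 + phi_1 = -0.605 + (-0.537) = -1.142
Right-hand sides:
  c_0 = sigma^2 (1 + theta_1 psi_1) = 3 * (1 + (-0.605)(-1.142)) = 3 * 1.69091 = 5.07273
  c_1 = sigma^2 theta_1 = 3 * (-0.605) = -1.815
  c_2 = 0
Equations for k = 0, 1, 2 (AR order 2, c_2 = 0):
  (E0) gamma(0) = phi_1 gamma(1) + phi_2 gamma(2) + c_0
  (E1) gamma(1) = phi_1 gamma(0) + phi_2 gamma(1) + c_1
  (E2) gamma(2) = phi_1 gamma(1) + phi_2 gamma(0)
From (E1): gamma(1) = A gamma(0) + B with
  A = phi_1 / (1 - phi_2) = -0.537 / 1.108 = -0.484657,   B = c_1 / (1 - phi_2) = -1.815 / 1.108 = -1.638087.
Insert (E2) into (E0): gamma(0) (1 - phi_2^2) = phi_1 (1 + phi_2) gamma(1) + c_0.
  phi_1 (1 + phi_2) = (-0.537)(0.892) = -0.479004,   1 - phi_2^2 = 0.988336.
Replace gamma(1) by A gamma(0) + B and collect gamma(0):
  gamma(0) [0.988336 - (-0.479004)(-0.484657)] = (-0.479004)(-1.638087) + 5.07273
  gamma(0) * 0.756183 = 5.85738
  gamma(0) = 5.85738 / 0.756183 = 7.745979.
  gamma(1) = A gamma(0) + B = (-0.484657)(7.745979) + (-1.638087) = -5.39223.
  gamma(2) = phi_1 gamma(1) + phi_2 gamma(0) = (-0.537)(-5.39223) + (-0.108)(7.745979) = 2.059062.
Therefore gamma(2) = 2.0591 (to 4 decimal places).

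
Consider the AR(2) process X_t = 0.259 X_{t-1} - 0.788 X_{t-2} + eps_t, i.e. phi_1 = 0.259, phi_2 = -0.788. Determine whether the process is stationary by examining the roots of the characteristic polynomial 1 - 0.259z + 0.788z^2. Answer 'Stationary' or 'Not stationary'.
\text{Stationary}

The AR(p) characteristic polynomial is P(z) = 1 - 0.259z + 0.788z^2.
Stationarity requires all roots to lie outside the unit circle, i.e. |z| > 1 for every root.
Set 1 + (-0.259) z + (0.788) z^2 = 0, i.e. a z^2 + b z + c = 0 with a = 0.788, b = -0.259, c = 1.
Discriminant D = b^2 - 4ac = (-0.259)^2 - 4*(0.788)*1 = 0.067081 - (3.152) = -3.084919.
D < 0, so the roots are the complex-conjugate pair z = (-b +/- i sqrt(-D)) / (2a) = 0.1643 +/- 1.1145i.
For a conjugate pair |z|^2 = z * conj(z) = (product of roots) = c/a = 1/(0.788) = 1.269036, so |z| = sqrt(1.269036) = 1.1265 for both roots.
Moduli of all roots: 1.1265, 1.1265.
All moduli strictly greater than 1? Yes.
Verdict: Stationary.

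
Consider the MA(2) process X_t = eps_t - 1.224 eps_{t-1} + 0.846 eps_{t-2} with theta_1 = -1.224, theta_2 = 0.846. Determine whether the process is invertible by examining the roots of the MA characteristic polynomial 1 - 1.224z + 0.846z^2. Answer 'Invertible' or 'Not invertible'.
\text{Invertible}

The MA(q) characteristic polynomial is P(z) = 1 - 1.224z + 0.846z^2.
Invertibility requires all roots to lie outside the unit circle, i.e. |z| > 1 for every root.
Set 1 + (-1.224) z + (0.846) z^2 = 0, i.e. a z^2 + b z + c = 0 with a = 0.846, b = -1.224, c = 1.
Discriminant D = b^2 - 4ac = (-1.224)^2 - 4*(0.846)*1 = 1.498176 - (3.384) = -1.885824.
D < 0, so the roots are the complex-conjugate pair z = (-b +/- i sqrt(-D)) / (2a) = 0.7234 +/- 0.8116i.
For a conjugate pair |z|^2 = z * conj(z) = (product of roots) = c/a = 1/(0.846) = 1.182033, so |z| = sqrt(1.182033) = 1.0872 for both roots.
Moduli of all roots: 1.0872, 1.0872.
All moduli strictly greater than 1? Yes.
Verdict: Invertible.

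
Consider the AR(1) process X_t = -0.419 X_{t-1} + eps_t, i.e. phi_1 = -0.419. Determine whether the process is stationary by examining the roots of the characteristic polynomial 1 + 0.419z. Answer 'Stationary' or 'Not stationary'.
\text{Stationary}

The AR(p) characteristic polynomial is P(z) = 1 + 0.419z.
Stationarity requires all roots to lie outside the unit circle, i.e. |z| > 1 for every root.
This is linear in z: 1 + (0.419) z = 0  =>  z = -1/(0.419) = -2.386635,  |z| = 2.386635.
Moduli of all roots: 2.3866.
All moduli strictly greater than 1? Yes.
Verdict: Stationary.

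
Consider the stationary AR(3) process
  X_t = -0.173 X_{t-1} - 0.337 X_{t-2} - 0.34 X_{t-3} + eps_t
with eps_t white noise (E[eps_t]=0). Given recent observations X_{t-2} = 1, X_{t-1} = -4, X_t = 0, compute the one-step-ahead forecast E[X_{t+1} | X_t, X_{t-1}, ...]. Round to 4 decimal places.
E[X_{t+1} \mid \mathcal F_t] = 1.0080

For an AR(p) model X_t = c + sum_i phi_i X_{t-i} + eps_t, the
one-step-ahead conditional mean is
  E[X_{t+1} | X_t, ...] = c + sum_i phi_i X_{t+1-i}.
Substitute known values:
  E[X_{t+1} | ...] = (-0.173) * (0) + (-0.337) * (-4) + (-0.34) * (1)
                   = 1.0080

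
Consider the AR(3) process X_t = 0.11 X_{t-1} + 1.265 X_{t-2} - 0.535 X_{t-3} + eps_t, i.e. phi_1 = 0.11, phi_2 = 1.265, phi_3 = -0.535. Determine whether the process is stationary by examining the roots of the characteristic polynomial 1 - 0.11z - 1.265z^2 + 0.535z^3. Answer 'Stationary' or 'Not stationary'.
\text{Not stationary}

The AR(p) characteristic polynomial is P(z) = 1 - 0.11z - 1.265z^2 + 0.535z^3.
Stationarity requires all roots to lie outside the unit circle, i.e. |z| > 1 for every root.
Degree 3: look for a simple real root z0 first, then factor out (1 - z/z0) and solve the remaining quadratic.
Testing z0 = 2: P(2) = 1 + (-0.11)(2) + (-1.265)(2)^2 + (0.535)(2)^3
  = 1 + (-0.22) + (-5.06) + (4.28) = 0.  So z_0 = 2 is a root, |z_0| = 2.
Divide out the factor (1 - 0.5 z) = (1 - z/z0) (since 1/z0 = 0.5):
  P(z) = (1 - 0.5 z)(1 + (0.39) z + (-1.07) z^2)
  [check: z-coef 0.39 - (0.5) = -0.11; z^2-coef -1.07 - (0.5)(0.39) = -1.265; z^3-coef -(0.5)(-1.07) = 0.535.]
Remaining roots from the quadratic factor 1 + (0.39) z + (-1.07) z^2:
  Set 1 + (0.39) z + (-1.07) z^2 = 0, i.e. a z^2 + b z + c = 0 with a = -1.07, b = 0.39, c = 1.
  Discriminant D = b^2 - 4ac = (0.39)^2 - 4*(-1.07)*1 = 0.1521 - (-4.28) = 4.4321.
  D >= 0, so the roots are real: z = (-b +/- sqrt(D)) / (2a) = (-0.39 +/- 2.105255) / (-2.14).
    z_1 = (-0.39 + 2.105255) / (-2.14) = -0.8015,   |z_1| = 0.8015.
    z_2 = (-0.39 - 2.105255) / (-2.14) = 1.166,   |z_2| = 1.166.
Moduli of all roots: 2.0000, 0.8015, 1.1660.
All moduli strictly greater than 1? No.
Verdict: Not stationary.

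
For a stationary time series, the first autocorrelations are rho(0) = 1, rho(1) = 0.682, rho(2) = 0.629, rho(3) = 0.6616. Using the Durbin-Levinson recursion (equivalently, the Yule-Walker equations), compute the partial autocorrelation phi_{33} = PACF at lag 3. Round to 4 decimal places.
\phi_{33} = 0.3200

The PACF at lag k is phi_{kk}, the last component of the solution
to the Yule-Walker system G_k phi = r_k where
  (G_k)_{ij} = rho(|i - j|), (r_k)_i = rho(i), i,j = 1..k.
Equivalently, Durbin-Levinson gives phi_{kk} iteratively:
  phi_{11} = rho(1)
  phi_{kk} = [rho(k) - sum_{j=1..k-1} phi_{k-1,j} rho(k-j)]
            / [1 - sum_{j=1..k-1} phi_{k-1,j} rho(j)],
  phi_{k,j} = phi_{k-1,j} - phi_{kk} phi_{k-1,k-j},  j = 1..k-1.
Step k = 1:
  phi_11 = rho(1) = 0.682.
Step k = 2:
  phi_22 = [rho(2) - phi_11 rho(1)] / [1 - phi_11 rho(1)] = [0.629 - (0.682)(0.682)] / [1 - (0.682)(0.682)]
         = 0.163876 / 0.534876 = 0.306381.
  Update: phi_21 = phi_11 - phi_22 phi_11 = 0.682 - (0.306381)(0.682) = 0.473048.
Step k = 3:
  phi_33 = [rho(3) - phi_21 rho(2) - phi_22 rho(1)] / [1 - phi_21 rho(1) - phi_22 rho(2)]
    numerator   = 0.6616 - (0.473048)(0.629) - (0.306381)(0.682) = 0.15510079
    denominator = 1 - (0.473048)(0.682) - (0.306381)(0.629) = 0.48466746
  phi_33 = 0.15510079 / 0.48466746 = 0.32.
Therefore phi_{33} = 0.3200.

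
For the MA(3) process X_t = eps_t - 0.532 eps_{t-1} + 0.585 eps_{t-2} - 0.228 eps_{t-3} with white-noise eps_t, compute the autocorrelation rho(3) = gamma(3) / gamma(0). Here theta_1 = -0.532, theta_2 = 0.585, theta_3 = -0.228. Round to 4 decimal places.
\rho(3) = -0.1359

For an MA(q) process with theta_0 = 1, the autocovariance is
  gamma(k) = sigma^2 * sum_{i=0..q-k} theta_i * theta_{i+k},
and rho(k) = gamma(k) / gamma(0). Sigma^2 cancels.
  numerator   = (1)*(-0.228) = -0.228.
  denominator = (1)^2 + (-0.532)^2 + (0.585)^2 + (-0.228)^2 = 1.677233.
  rho(3) = -0.228 / 1.677233 = -0.1359.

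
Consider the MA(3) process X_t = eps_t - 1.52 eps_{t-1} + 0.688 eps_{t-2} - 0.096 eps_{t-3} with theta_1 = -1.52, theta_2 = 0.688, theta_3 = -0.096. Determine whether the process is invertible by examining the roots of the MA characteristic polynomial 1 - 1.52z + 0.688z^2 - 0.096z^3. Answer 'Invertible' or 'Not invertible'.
\text{Invertible}

The MA(q) characteristic polynomial is P(z) = 1 - 1.52z + 0.688z^2 - 0.096z^3.
Invertibility requires all roots to lie outside the unit circle, i.e. |z| > 1 for every root.
Degree 3: look for a simple real root z0 first, then factor out (1 - z/z0) and solve the remaining quadratic.
Testing z0 = 2.5: P(2.5) = 1 + (-1.52)(2.5) + (0.688)(2.5)^2 + (-0.096)(2.5)^3
  = 1 + (-3.8) + (4.3) + (-1.5) = 0.  So z_0 = 2.5 is a root, |z_0| = 2.5.
Divide out the factor (1 - 0.4 z) = (1 - z/z0) (since 1/z0 = 0.4):
  P(z) = (1 - 0.4 z)(1 + (-1.12) z + (0.24) z^2)
  [check: z-coef -1.12 - (0.4) = -1.52; z^2-coef 0.24 - (0.4)(-1.12) = 0.688; z^3-coef -(0.4)(0.24) = -0.096.]
Remaining roots from the quadratic factor 1 + (-1.12) z + (0.24) z^2:
  Set 1 + (-1.12) z + (0.24) z^2 = 0, i.e. a z^2 + b z + c = 0 with a = 0.24, b = -1.12, c = 1.
  Discriminant D = b^2 - 4ac = (-1.12)^2 - 4*(0.24)*1 = 1.2544 - (0.96) = 0.2944.
  D >= 0, so the roots are real: z = (-b +/- sqrt(D)) / (2a) = (1.12 +/- 0.542586) / (0.48).
    z_1 = (1.12 + 0.542586) / (0.48) = 3.4637,   |z_1| = 3.4637.
    z_2 = (1.12 - 0.542586) / (0.48) = 1.2029,   |z_2| = 1.2029.
Moduli of all roots: 2.5000, 3.4637, 1.2029.
All moduli strictly greater than 1? Yes.
Verdict: Invertible.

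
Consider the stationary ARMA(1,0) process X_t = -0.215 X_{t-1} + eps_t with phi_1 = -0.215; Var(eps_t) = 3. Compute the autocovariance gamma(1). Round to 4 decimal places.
\gamma(1) = -0.6763

Multiply the model equation by X_{t-k} and take expectations. With theta_0 = psi_0 = 1 and psi_j the MA(infinity) weights, this gives
  gamma(k) - sum_i phi_i gamma(k-i) = c_k,
  c_k = sigma^2 * sum_{j=k..q} theta_j psi_{j-k}   (c_k = 0 for k > q),
using gamma(-m) = gamma(m).
Pure AR (q = 0): c_0 = sigma^2 = 3, c_k = 0 for k >= 1.
Equations for k = 0 and k = 1 (AR order 1):
  gamma(0) = phi_1 gamma(1) + c_0
  gamma(1) = phi_1 gamma(0) + c_1
Substituting the second into the first: gamma(0) (1 - phi_1^2) = c_0 + phi_1 c_1, so
  gamma(0) = c_0 / (1 - phi_1^2) = 3 / (1 - (-0.215)^2) = 3 / 0.953775 = 3.145396.
  gamma(1) = phi_1 gamma(0) = (-0.215)(3.145396) = -0.67626.
Therefore gamma(1) = -0.6763 (to 4 decimal places).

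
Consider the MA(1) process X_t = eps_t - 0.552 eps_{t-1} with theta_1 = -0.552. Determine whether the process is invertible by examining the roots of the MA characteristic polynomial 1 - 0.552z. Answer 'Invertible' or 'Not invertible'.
\text{Invertible}

The MA(q) characteristic polynomial is P(z) = 1 - 0.552z.
Invertibility requires all roots to lie outside the unit circle, i.e. |z| > 1 for every root.
This is linear in z: 1 + (-0.552) z = 0  =>  z = -1/(-0.552) = 1.811594,  |z| = 1.811594.
Moduli of all roots: 1.8116.
All moduli strictly greater than 1? Yes.
Verdict: Invertible.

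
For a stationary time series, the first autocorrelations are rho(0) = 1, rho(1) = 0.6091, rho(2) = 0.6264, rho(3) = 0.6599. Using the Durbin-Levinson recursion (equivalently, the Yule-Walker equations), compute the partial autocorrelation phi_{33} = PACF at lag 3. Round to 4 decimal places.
\phi_{33} = 0.3540

The PACF at lag k is phi_{kk}, the last component of the solution
to the Yule-Walker system G_k phi = r_k where
  (G_k)_{ij} = rho(|i - j|), (r_k)_i = rho(i), i,j = 1..k.
Equivalently, Durbin-Levinson gives phi_{kk} iteratively:
  phi_{11} = rho(1)
  phi_{kk} = [rho(k) - sum_{j=1..k-1} phi_{k-1,j} rho(k-j)]
            / [1 - sum_{j=1..k-1} phi_{k-1,j} rho(j)],
  phi_{k,j} = phi_{k-1,j} - phi_{kk} phi_{k-1,k-j},  j = 1..k-1.
Step k = 1:
  phi_11 = rho(1) = 0.6091.
Step k = 2:
  phi_22 = [rho(2) - phi_11 rho(1)] / [1 - phi_11 rho(1)] = [0.6264 - (0.6091)(0.6091)] / [1 - (0.6091)(0.6091)]
         = 0.25539719 / 0.62899719 = 0.406039.
  Update: phi_21 = phi_11 - phi_22 phi_11 = 0.6091 - (0.406039)(0.6091) = 0.361782.
Step k = 3:
  phi_33 = [rho(3) - phi_21 rho(2) - phi_22 rho(1)] / [1 - phi_21 rho(1) - phi_22 rho(2)]
    numerator   = 0.6599 - (0.361782)(0.6264) - (0.406039)(0.6091) = 0.18596169
    denominator = 1 - (0.361782)(0.6091) - (0.406039)(0.6264) = 0.52529605
  phi_33 = 0.18596169 / 0.52529605 = 0.354.
Therefore phi_{33} = 0.3540.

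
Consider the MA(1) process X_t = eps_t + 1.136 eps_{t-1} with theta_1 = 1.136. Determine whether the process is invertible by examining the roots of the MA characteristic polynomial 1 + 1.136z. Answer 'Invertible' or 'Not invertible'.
\text{Not invertible}

The MA(q) characteristic polynomial is P(z) = 1 + 1.136z.
Invertibility requires all roots to lie outside the unit circle, i.e. |z| > 1 for every root.
This is linear in z: 1 + (1.136) z = 0  =>  z = -1/(1.136) = -0.880282,  |z| = 0.880282.
Moduli of all roots: 0.8803.
All moduli strictly greater than 1? No.
Verdict: Not invertible.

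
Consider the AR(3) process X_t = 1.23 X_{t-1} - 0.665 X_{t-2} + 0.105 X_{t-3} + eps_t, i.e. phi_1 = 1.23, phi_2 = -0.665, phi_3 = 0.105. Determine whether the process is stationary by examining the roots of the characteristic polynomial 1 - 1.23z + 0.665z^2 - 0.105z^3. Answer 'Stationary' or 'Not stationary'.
\text{Stationary}

The AR(p) characteristic polynomial is P(z) = 1 - 1.23z + 0.665z^2 - 0.105z^3.
Stationarity requires all roots to lie outside the unit circle, i.e. |z| > 1 for every root.
Degree 3: look for a simple real root z0 first, then factor out (1 - z/z0) and solve the remaining quadratic.
Testing z0 = 4: P(4) = 1 + (-1.23)(4) + (0.665)(4)^2 + (-0.105)(4)^3
  = 1 + (-4.92) + (10.64) + (-6.72) = 0.  So z_0 = 4 is a root, |z_0| = 4.
Divide out the factor (1 - 0.25 z) = (1 - z/z0) (since 1/z0 = 0.25):
  P(z) = (1 - 0.25 z)(1 + (-0.98) z + (0.42) z^2)
  [check: z-coef -0.98 - (0.25) = -1.23; z^2-coef 0.42 - (0.25)(-0.98) = 0.665; z^3-coef -(0.25)(0.42) = -0.105.]
Remaining roots from the quadratic factor 1 + (-0.98) z + (0.42) z^2:
  Set 1 + (-0.98) z + (0.42) z^2 = 0, i.e. a z^2 + b z + c = 0 with a = 0.42, b = -0.98, c = 1.
  Discriminant D = b^2 - 4ac = (-0.98)^2 - 4*(0.42)*1 = 0.9604 - (1.68) = -0.7196.
  D < 0, so the roots are the complex-conjugate pair z = (-b +/- i sqrt(-D)) / (2a) = 1.1667 +/- 1.0099i.
  For a conjugate pair |z|^2 = z * conj(z) = (product of roots) = c/a = 1/(0.42) = 2.380952, so |z| = sqrt(2.380952) = 1.543 for both roots.
Moduli of all roots: 4.0000, 1.5430, 1.5430.
All moduli strictly greater than 1? Yes.
Verdict: Stationary.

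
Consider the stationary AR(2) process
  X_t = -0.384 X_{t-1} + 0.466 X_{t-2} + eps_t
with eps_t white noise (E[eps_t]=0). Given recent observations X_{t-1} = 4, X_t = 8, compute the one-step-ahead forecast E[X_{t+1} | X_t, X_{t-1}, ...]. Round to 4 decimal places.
E[X_{t+1} \mid \mathcal F_t] = -1.2080

For an AR(p) model X_t = c + sum_i phi_i X_{t-i} + eps_t, the
one-step-ahead conditional mean is
  E[X_{t+1} | X_t, ...] = c + sum_i phi_i X_{t+1-i}.
Substitute known values:
  E[X_{t+1} | ...] = (-0.384) * (8) + (0.466) * (4)
                   = -1.2080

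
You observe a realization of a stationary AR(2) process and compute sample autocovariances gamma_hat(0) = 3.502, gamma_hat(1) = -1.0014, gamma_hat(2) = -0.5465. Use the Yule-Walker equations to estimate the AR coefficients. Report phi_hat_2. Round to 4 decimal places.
\hat\phi_{2} = -0.2590

The Yule-Walker equations for an AR(p) process read, in matrix form,
  Gamma_p phi = r_p,   with   (Gamma_p)_{ij} = gamma(|i - j|),
                       (r_p)_i = gamma(i),   i,j = 1..p.
Substitute the sample gammas (Toeplitz matrix and right-hand side of size 2):
  Gamma_p = [[3.502, -1.0014], [-1.0014, 3.502]]
  r_p     = [-1.0014, -0.5465]
Written out:
  3.502 phi_1 - 1.0014 phi_2 = -1.0014
  -1.0014 phi_1 + 3.502 phi_2 = -0.5465
Solve by Cramer's rule:
  det = gamma(0)^2 - gamma(1)^2 = (3.502)^2 - (-1.0014)^2 = 12.264004 - 1.00280196 = 11.26120204
  phi_hat_1 = [gamma(1) gamma(0) - gamma(1) gamma(2)] / det = [(-1.0014)(3.502) - (-1.0014)(-0.5465)] / 11.26120204 = -4.0541679 / 11.26120204 = -0.36
  phi_hat_2 = [gamma(0) gamma(2) - gamma(1)^2] / det = [(3.502)(-0.5465) - (-1.0014)^2] / 11.26120204 = -2.91664496 / 11.26120204 = -0.259
So phi_hat = [-0.3600, -0.2590].
Therefore phi_hat_2 = -0.2590.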